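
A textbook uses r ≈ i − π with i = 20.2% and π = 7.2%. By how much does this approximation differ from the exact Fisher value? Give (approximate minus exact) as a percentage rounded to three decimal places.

0.873%

Approximate: r ≈ 20.200% − 7.200% = 13.0000%
Exact: (1 + 0.2020)/(1 + 0.0720) − 1 = 12.1269%
Error = 13.0000% − 12.1269% = 0.8731% → 0.873%.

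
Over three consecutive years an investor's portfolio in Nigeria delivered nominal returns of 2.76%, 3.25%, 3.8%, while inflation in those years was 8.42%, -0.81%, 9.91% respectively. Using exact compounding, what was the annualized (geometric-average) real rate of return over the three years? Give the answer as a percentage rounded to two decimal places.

Nominal growth factor = 1.0276 × 1.0325 × 1.0380 = 1.10131489
Price-level growth factor = 1.0842 × 0.9919 × 1.0991 = 1.18199190
Real growth factor = 1.10131489 / 1.18199190 = 0.93174487
Annualized real rate = 0.93174487^(1/3) − 1 = -2.3290% → -2.33%.

-2.33%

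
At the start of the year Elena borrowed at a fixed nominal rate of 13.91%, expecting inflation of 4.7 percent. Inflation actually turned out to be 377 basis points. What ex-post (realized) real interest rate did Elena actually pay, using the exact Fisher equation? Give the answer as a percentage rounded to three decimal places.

Ex-post: (1 + 0.1391)/(1 + 0.0377) − 1 = 9.7716%
So the realized real rate is 9.772%.

9.772%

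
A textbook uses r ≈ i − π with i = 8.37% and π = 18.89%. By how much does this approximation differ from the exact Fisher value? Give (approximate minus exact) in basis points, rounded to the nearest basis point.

-167 basis points

Approximate: r ≈ 8.370% − 18.890% = -10.5200%
Exact: (1 + 0.0837)/(1 + 0.1889) − 1 = -8.8485%
Error = -10.5200% − (-8.8485%) = -1.6715% → -167 basis points.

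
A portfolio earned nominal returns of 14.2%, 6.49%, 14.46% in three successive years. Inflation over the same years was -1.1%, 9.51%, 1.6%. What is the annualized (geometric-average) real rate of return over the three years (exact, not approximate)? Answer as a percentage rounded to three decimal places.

8.150%

Compound the nominal returns: 1.1420 × 1.0649 × 1.1446 = 1.39196614.
Compound inflation: 0.9890 × 1.0951 × 1.0160 = 1.10038276.
Deflate: 1.39196614 / 1.10038276 = 1.26498360.
Annualized real rate = 1.26498360^(1/3) − 1 = 8.1504% → 8.150%.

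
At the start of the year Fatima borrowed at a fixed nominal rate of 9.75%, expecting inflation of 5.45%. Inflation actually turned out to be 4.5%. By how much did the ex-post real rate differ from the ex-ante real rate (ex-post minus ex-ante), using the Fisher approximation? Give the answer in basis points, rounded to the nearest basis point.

Ex-ante: 9.75% − 5.45% = 4.300%
Ex-post: 9.75% − 4.5% = 5.250%
Difference (ex-post − ex-ante) = 0.9500% → 95 basis points.

95 basis points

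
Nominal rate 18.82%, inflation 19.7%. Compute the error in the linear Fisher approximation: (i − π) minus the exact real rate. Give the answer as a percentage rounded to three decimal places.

-0.145%

Approximate: r ≈ 18.820% − 19.700% = -0.8800%
Exact: (1 + 0.1882)/(1 + 0.1970) − 1 = -0.7352%
Error = -0.8800% − (-0.7352%) = -0.1448% → -0.145%.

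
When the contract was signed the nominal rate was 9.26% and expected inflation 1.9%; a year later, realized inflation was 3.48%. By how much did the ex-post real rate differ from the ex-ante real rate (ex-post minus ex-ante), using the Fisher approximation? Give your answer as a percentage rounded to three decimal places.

-1.580%

Ex-ante: 9.26% − 1.9% = 7.360%
Ex-post: 9.26% − 3.48% = 5.780%
Difference (ex-post − ex-ante) = -1.5800% → -1.580%.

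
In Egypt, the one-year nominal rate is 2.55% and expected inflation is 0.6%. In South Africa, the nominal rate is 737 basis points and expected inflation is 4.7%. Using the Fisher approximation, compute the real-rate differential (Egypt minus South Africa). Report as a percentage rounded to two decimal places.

Egypt: 2.55% − 0.6% = 1.950%
South Africa: 7.37% − 4.7% = 2.670%
Differential = -0.720% → -0.72%.

-0.72%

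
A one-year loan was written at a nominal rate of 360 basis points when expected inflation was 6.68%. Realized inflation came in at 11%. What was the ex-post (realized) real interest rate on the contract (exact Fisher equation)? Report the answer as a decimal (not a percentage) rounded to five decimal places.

Ex-post: (1 + 0.0360)/(1 + 0.1100) − 1 = -6.6667%
So the realized real rate is -0.06667.

-0.06667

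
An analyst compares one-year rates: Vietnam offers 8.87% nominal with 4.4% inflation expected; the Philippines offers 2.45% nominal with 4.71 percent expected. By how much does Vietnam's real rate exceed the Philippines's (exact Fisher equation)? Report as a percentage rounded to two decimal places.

6.44%

Vietnam: (1 + 0.0887)/(1 + 0.0440) − 1 = 4.2816%
The Philippines: (1 + 0.0245)/(1 + 0.0471) − 1 = -2.1583%
Differential = 4.2816% − (-2.1583%) = 6.4400% → 6.44%.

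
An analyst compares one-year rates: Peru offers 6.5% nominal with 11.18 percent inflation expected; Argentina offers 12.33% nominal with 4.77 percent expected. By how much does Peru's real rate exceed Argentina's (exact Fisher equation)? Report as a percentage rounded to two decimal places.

-11.43%

Peru: (1 + 0.0650)/(1 + 0.1118) − 1 = -4.2094%
Argentina: (1 + 0.1233)/(1 + 0.0477) − 1 = 7.2158%
Differential = -4.2094% − 7.2158% = -11.4252% → -11.43%.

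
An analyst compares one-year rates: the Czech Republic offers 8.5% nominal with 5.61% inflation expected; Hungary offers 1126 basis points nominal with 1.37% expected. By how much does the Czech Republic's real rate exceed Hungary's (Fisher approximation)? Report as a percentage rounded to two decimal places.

-7.00%

The Czech Republic: 8.5% − 5.61% = 2.890%
Hungary: 11.26% − 1.37% = 9.890%
Differential = -7.000% → -7.00%.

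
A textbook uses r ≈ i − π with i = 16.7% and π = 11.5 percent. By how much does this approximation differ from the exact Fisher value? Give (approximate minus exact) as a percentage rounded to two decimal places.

0.54%

Approximate: r ≈ 16.700% − 11.500% = 5.2000%
Exact: (1 + 0.1670)/(1 + 0.1150) − 1 = 4.6637%
Error = 5.2000% − 4.6637% = 0.5363% → 0.54%.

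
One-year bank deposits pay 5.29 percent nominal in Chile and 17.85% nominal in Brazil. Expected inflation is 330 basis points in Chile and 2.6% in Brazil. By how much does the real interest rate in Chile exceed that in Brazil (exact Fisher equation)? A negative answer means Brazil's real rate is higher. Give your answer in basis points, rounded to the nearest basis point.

Chile: (1 + 0.0529)/(1 + 0.0330) − 1 = 1.9264%
Brazil: (1 + 0.1785)/(1 + 0.0260) − 1 = 14.8635%
Differential = 1.9264% − 14.8635% = -12.9371% → -1294 basis points.

-1294 basis points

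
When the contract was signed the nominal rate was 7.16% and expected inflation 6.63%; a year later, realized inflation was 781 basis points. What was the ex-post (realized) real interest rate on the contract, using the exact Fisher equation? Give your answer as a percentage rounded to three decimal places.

-0.603%

Ex-post: (1 + 0.0716)/(1 + 0.0781) − 1 = -0.6029%
So the realized real rate is -0.603%.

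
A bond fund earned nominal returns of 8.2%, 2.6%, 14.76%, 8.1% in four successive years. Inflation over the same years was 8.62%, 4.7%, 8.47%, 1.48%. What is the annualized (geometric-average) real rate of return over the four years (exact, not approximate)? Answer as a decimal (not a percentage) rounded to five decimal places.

Compound the nominal returns: 1.0820 × 1.0260 × 1.1476 × 1.0810 = 1.37718047.
Compound inflation: 1.0862 × 1.0470 × 1.0847 × 1.0148 = 1.25183353.
Deflate: 1.37718047 / 1.25183353 = 1.10013068.
Annualized real rate = 1.10013068^(1/4) − 1 = 2.4144% → 0.02414.

0.02414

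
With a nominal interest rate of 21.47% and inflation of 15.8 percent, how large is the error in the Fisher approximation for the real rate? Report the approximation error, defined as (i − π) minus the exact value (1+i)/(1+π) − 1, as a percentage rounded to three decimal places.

Approximate: r ≈ 21.470% − 15.800% = 5.6700%
Exact: (1 + 0.2147)/(1 + 0.1580) − 1 = 4.8964%
Error = 5.6700% − 4.8964% = 0.7736% → 0.774%.

0.774%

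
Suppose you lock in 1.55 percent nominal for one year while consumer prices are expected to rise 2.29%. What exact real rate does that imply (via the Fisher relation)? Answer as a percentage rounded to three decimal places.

-0.723%

By the Fisher relation, 1 + r = (1 + i)/(1 + π).
1 + r = 1.01550 / 1.02290 = 0.992766
r = 0.992766 − 1 = -0.7234%, i.e. -0.723%.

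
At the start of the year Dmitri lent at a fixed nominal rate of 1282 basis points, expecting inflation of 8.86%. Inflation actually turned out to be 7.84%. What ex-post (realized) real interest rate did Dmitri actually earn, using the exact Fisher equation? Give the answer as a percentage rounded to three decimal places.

Ex-post: (1 + 0.1282)/(1 + 0.0784) − 1 = 4.6180%
So the realized real rate is 4.618%.

4.618%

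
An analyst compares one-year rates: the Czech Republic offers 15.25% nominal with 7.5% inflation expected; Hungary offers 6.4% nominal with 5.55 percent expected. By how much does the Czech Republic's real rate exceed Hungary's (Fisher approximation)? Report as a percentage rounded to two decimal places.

6.90%

The Czech Republic: 15.25% − 7.5% = 7.750%
Hungary: 6.4% − 5.55% = 0.850%
Differential = 6.900% → 6.90%.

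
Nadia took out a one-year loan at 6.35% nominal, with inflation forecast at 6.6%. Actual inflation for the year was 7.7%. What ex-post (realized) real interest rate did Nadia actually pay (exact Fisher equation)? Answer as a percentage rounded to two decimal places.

-1.25%

Ex-post: (1 + 0.0635)/(1 + 0.0770) − 1 = -1.2535%
So the realized real rate is -1.25%.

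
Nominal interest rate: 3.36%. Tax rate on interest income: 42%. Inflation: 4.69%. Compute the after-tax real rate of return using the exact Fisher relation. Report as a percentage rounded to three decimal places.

After-tax nominal return = 3.36% × (1 − 0.42) = 1.9488%.
1 + r = 1.019488 / 1.04690 = 0.973816
After-tax real rate = 0.973816 − 1 → -2.618%.

-2.618%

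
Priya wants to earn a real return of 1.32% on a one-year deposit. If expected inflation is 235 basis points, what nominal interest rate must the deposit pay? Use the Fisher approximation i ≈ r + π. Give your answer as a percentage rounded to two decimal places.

3.67%

i ≈ r + π = 1.32% + 2.35% = 3.67%.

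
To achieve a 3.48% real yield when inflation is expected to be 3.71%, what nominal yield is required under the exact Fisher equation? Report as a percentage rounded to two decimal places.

7.32%

(1 + i) = (1 + r)(1 + π) = 1.03480 × 1.03710 = 1.07319108
i = 1.07319108 − 1, so the required nominal rate is 7.32%.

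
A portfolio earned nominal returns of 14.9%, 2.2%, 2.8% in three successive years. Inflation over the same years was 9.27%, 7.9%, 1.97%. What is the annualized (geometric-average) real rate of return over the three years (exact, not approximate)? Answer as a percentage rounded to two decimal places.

0.14%

Compound the nominal returns: 1.1490 × 1.0220 × 1.0280 = 1.20715778.
Compound inflation: 1.0927 × 1.0790 × 1.0197 = 1.20225006.
Deflate: 1.20715778 / 1.20225006 = 1.00408212.
Annualized real rate = 1.00408212^(1/3) − 1 = 0.1359% → 0.14%.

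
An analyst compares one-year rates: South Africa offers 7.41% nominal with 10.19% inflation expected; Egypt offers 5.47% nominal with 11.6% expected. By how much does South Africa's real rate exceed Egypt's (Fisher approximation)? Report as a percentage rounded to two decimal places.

South Africa: 7.41% − 10.19% = -2.780%
Egypt: 5.47% − 11.6% = -6.130%
Differential = 3.350% → 3.35%.

3.35%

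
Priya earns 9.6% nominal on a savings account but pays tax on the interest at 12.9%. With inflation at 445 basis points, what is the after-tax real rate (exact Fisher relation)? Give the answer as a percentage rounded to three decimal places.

3.745%

After-tax nominal return = 9.6% × (1 − 0.129) = 8.3616%.
1 + r = 1.083616 / 1.04450 = 1.037449
After-tax real rate = 1.037449 − 1 → 3.745%.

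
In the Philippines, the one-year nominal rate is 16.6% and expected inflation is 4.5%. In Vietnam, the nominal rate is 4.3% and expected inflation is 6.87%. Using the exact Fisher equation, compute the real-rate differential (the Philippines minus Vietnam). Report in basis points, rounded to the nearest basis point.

The Philippines: (1 + 0.1660)/(1 + 0.0450) − 1 = 11.5789%
Vietnam: (1 + 0.0430)/(1 + 0.0687) − 1 = -2.4048%
Differential = 11.5789% − (-2.4048%) = 13.9837% → 1398 basis points.

1398 basis points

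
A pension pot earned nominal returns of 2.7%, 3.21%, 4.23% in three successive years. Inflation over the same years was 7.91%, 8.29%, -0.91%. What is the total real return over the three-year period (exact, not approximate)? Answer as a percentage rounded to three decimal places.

Nominal growth factor = 1.0270 × 1.0321 × 1.0423 = 1.1048033
Price-level growth factor = 1.0791 × 1.0829 × 0.9909 = 1.1579235
Real growth factor = 1.1048033 / 1.1579235 = 0.9541246
Total real return = 0.9541246 − 1 → -4.588%.

-4.588%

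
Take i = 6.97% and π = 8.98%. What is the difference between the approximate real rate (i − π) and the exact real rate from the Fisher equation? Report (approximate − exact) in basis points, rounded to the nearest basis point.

-17 basis points

Approximate: r ≈ 6.970% − 8.980% = -2.0100%
Exact: (1 + 0.0697)/(1 + 0.0898) − 1 = -1.8444%
Error = -2.0100% − (-1.8444%) = -0.1656% → -17 basis points.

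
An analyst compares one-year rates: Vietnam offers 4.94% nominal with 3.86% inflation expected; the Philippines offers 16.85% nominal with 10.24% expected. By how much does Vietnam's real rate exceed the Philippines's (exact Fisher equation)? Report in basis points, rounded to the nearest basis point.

Vietnam: (1 + 0.0494)/(1 + 0.0386) − 1 = 1.0399%
The Philippines: (1 + 0.1685)/(1 + 0.1024) − 1 = 5.9960%
Differential = 1.0399% − 5.9960% = -4.9561% → -496 basis points.

-496 basis points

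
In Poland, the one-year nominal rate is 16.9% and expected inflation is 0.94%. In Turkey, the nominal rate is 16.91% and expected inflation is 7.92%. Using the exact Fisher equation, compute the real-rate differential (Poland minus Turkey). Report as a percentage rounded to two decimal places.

Poland: (1 + 0.1690)/(1 + 0.0094) − 1 = 15.8114%
Turkey: (1 + 0.1691)/(1 + 0.0792) − 1 = 8.3302%
Differential = 15.8114% − 8.3302% = 7.4811% → 7.48%.

7.48%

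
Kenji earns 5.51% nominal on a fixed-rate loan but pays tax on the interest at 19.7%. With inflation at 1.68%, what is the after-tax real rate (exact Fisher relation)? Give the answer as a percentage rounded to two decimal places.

2.70%

After-tax nominal return = 5.51% × (1 − 0.197) = 4.42453%.
1 + r = 1.0442453 / 1.01680 = 1.026992
After-tax real rate = 1.026992 − 1 → 2.70%.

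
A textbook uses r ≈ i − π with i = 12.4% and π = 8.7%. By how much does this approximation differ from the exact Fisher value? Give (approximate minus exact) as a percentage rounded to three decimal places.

0.296%

Approximate: r ≈ 12.400% − 8.700% = 3.7000%
Exact: (1 + 0.1240)/(1 + 0.0870) − 1 = 3.4039%
Error = 3.7000% − 3.4039% = 0.2961% → 0.296%.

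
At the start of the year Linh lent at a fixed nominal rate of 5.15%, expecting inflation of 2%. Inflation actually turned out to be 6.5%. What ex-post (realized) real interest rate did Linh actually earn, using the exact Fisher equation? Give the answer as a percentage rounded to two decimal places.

-1.27%

Ex-post: (1 + 0.0515)/(1 + 0.0650) − 1 = -1.2676%
So the realized real rate is -1.27%.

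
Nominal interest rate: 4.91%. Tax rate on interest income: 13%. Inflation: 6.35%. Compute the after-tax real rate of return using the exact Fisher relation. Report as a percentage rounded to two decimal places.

-1.95%

After-tax nominal return = 4.91% × (1 − 0.13) = 4.2717%.
1 + r = 1.042717 / 1.06350 = 0.980458
After-tax real rate = 0.980458 − 1 → -1.95%.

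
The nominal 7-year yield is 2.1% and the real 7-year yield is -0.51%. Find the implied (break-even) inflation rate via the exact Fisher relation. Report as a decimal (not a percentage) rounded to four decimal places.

(1 + π) = (1 + i)/(1 + r) = 1.02100 / 0.99490 = 1.026234
Break-even inflation = 1.026234 − 1 → 0.0262.

0.0262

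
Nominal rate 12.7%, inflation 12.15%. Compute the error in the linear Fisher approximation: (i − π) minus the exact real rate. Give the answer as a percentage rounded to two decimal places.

Approximate: r ≈ 12.700% − 12.150% = 0.5500%
Exact: (1 + 0.1270)/(1 + 0.1215) − 1 = 0.4904%
Error = 0.5500% − 0.4904% = 0.0596% → 0.06%.

0.06%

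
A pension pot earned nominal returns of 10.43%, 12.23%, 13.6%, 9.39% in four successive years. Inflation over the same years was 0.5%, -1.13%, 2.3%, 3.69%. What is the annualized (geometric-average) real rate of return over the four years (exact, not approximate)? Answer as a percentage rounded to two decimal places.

9.95%

Nominal growth factor = 1.1043 × 1.1223 × 1.1360 × 1.0939 = 1.54011088
Price-level growth factor = 1.0050 × 0.9887 × 1.0230 × 1.0369 = 1.05400605
Real growth factor = 1.54011088 / 1.05400605 = 1.46119738
Annualized real rate = 1.46119738^(1/4) − 1 = 9.9454% → 9.95%.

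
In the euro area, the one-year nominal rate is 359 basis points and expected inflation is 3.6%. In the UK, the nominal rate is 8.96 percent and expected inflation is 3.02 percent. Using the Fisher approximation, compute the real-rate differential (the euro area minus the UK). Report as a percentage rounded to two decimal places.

-5.95%

The euro area: 3.59% − 3.6% = -0.010%
The UK: 8.96% − 3.02% = 5.940%
Differential = -5.950% → -5.95%.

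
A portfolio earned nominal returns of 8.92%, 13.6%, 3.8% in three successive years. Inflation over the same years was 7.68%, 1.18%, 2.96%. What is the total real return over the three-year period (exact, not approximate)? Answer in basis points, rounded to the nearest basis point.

Nominal growth factor = 1.0892 × 1.1360 × 1.0380 = 1.284350
Price-level growth factor = 1.0768 × 1.0118 × 1.0296 = 1.121756
Real growth factor = 1.284350 / 1.121756 = 1.144946
Total real return = 1.144946 − 1 → 1449 basis points.

1449 basis points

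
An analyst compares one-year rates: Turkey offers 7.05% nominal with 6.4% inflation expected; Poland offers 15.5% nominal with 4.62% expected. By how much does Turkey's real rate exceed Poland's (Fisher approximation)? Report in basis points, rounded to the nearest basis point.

-1023 basis points

Turkey: 7.05% − 6.4% = 0.650%
Poland: 15.5% − 4.62% = 10.880%
Differential = -10.230% → -1023 basis points.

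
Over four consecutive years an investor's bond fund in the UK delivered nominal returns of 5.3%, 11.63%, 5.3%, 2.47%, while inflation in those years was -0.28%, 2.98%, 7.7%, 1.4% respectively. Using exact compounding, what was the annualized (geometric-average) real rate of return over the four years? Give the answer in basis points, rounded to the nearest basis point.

Nominal growth factor = 1.0530 × 1.1163 × 1.0530 × 1.0247 = 1.26833624
Price-level growth factor = 0.9972 × 1.0298 × 1.0770 × 1.0140 = 1.12147298
Real growth factor = 1.26833624 / 1.12147298 = 1.13095568
Annualized real rate = 1.13095568^(1/4) − 1 = 3.1244% → 312 basis points.

312 basis points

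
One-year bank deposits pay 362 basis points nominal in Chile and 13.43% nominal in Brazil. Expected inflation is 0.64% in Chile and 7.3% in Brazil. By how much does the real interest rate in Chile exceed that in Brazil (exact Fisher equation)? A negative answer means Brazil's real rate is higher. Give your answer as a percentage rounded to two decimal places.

Chile: (1 + 0.0362)/(1 + 0.0064) − 1 = 2.9610%
Brazil: (1 + 0.1343)/(1 + 0.0730) − 1 = 5.7130%
Differential = 2.9610% − 5.7130% = -2.7519% → -2.75%.

-2.75%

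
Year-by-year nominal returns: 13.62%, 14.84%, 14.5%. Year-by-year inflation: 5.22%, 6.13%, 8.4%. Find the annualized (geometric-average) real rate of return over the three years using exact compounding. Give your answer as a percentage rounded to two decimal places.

Nominal growth factor = 1.1362 × 1.1484 × 1.1450 = 1.49400983
Price-level growth factor = 1.0522 × 1.0613 × 1.0840 = 1.21050265
Real growth factor = 1.49400983 / 1.21050265 = 1.23420617
Annualized real rate = 1.23420617^(1/3) − 1 = 7.2661% → 7.27%.

7.27%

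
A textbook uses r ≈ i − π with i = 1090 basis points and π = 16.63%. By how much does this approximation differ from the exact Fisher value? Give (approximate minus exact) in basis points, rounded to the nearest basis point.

-82 basis points

Approximate: r ≈ 10.900% − 16.630% = -5.7300%
Exact: (1 + 0.1090)/(1 + 0.1663) − 1 = -4.9130%
Error = -5.7300% − (-4.9130%) = -0.8170% → -82 basis points.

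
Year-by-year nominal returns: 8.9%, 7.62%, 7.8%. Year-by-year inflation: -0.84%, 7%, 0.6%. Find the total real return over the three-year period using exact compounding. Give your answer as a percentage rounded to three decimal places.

18.364%

Nominal growth factor = 1.0890 × 1.0762 × 1.0780 = 1.2633964
Price-level growth factor = 0.9916 × 1.0700 × 1.0060 = 1.0673781
Real growth factor = 1.2633964 / 1.0673781 = 1.1836447
Total real return = 1.1836447 − 1 → 18.364%.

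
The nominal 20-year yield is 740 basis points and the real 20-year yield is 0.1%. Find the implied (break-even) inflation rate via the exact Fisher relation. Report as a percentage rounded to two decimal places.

7.29%

(1 + π) = (1 + i)/(1 + r) = 1.07400 / 1.00100 = 1.072927
Break-even inflation = 1.072927 − 1 → 7.29%.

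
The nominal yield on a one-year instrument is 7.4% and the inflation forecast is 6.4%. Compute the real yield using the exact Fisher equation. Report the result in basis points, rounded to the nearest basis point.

1 + r = 1.07400 / 1.06400 = 1.009398
r = 1.009398 − 1 = 0.9398%, i.e. 94 basis points.

94 basis points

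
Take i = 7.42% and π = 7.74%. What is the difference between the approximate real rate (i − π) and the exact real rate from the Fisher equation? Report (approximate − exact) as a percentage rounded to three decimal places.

Approximate: r ≈ 7.420% − 7.740% = -0.3200%
Exact: (1 + 0.0742)/(1 + 0.0774) − 1 = -0.2970%
Error = -0.3200% − (-0.2970%) = -0.0230% → -0.023%.

-0.023%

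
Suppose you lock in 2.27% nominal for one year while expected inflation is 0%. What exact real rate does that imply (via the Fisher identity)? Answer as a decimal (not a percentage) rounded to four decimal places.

1 + r = 1.02270 / 1.00000 = 1.022700
r = 1.022700 − 1 = 2.2700%, i.e. 0.0227.

0.0227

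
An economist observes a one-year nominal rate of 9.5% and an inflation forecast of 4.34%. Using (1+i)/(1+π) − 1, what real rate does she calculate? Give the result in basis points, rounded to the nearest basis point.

By the Fisher equation, 1 + r = (1 + i)/(1 + π).
1 + r = 1.09500 / 1.04340 = 1.049454
r = 1.049454 − 1 = 4.9454%, i.e. 495 basis points.

495 basis points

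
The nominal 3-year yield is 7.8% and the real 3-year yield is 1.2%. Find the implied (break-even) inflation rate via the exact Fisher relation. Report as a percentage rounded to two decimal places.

(1 + π) = (1 + i)/(1 + r) = 1.07800 / 1.01200 = 1.065217
Break-even inflation = 1.065217 − 1 → 6.52%.

6.52%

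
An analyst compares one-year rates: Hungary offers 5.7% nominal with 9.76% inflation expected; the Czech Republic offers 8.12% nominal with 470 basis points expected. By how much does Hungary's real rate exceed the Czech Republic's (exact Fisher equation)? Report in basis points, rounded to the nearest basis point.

Hungary: (1 + 0.0570)/(1 + 0.0976) − 1 = -3.6990%
The Czech Republic: (1 + 0.0812)/(1 + 0.0470) − 1 = 3.2665%
Differential = -3.6990% − 3.2665% = -6.9655% → -697 basis points.

-697 basis points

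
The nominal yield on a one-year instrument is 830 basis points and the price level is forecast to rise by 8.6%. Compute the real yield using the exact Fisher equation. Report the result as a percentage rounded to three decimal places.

By the Fisher relation, 1 + r = (1 + i)/(1 + π).
1 + r = 1.08300 / 1.08600 = 0.997238
r = 0.997238 − 1 = -0.2762%, i.e. -0.276%.

-0.276%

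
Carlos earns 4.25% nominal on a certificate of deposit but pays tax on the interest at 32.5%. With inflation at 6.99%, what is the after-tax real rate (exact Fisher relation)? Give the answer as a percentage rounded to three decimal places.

After-tax nominal return = 4.25% × (1 − 0.325) = 2.86875%.
1 + r = 1.0286875 / 1.06990 = 0.961480
After-tax real rate = 0.961480 − 1 → -3.852%.

-3.852%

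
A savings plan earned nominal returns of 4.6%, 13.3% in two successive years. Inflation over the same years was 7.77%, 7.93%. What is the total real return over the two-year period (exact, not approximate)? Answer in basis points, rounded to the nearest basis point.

Compound the nominal returns: 1.0460 × 1.1330 = 1.185118.
Compound inflation: 1.0777 × 1.0793 = 1.163162.
Deflate: 1.185118 / 1.163162 = 1.018876.
Total real return = 1.018876 − 1 → 189 basis points.

189 basis points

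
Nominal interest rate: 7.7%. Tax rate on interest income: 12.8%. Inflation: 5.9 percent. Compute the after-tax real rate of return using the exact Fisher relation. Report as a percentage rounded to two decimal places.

After-tax nominal return = 7.7% × (1 − 0.128) = 6.7144%.
1 + r = 1.067144 / 1.05900 = 1.007690
After-tax real rate = 1.007690 − 1 → 0.77%.

0.77%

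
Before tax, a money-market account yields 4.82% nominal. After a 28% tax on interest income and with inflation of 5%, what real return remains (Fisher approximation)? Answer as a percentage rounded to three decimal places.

-1.530%

After-tax nominal return = 4.82% × (1 − 0.28) = 3.4704%.
r ≈ 3.4704% − 5% → -1.530%.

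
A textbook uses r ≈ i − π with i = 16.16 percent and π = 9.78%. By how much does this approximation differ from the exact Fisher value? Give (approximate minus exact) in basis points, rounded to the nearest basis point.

57 basis points

Approximate: r ≈ 16.160% − 9.780% = 6.3800%
Exact: (1 + 0.1616)/(1 + 0.0978) − 1 = 5.8116%
Error = 6.3800% − 5.8116% = 0.5684% → 57 basis points.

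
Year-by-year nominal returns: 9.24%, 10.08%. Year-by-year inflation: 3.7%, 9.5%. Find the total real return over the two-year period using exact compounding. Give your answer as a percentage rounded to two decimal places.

5.90%

Compound the nominal returns: 1.0924 × 1.1008 = 1.202514.
Compound inflation: 1.0370 × 1.0950 = 1.135515.
Deflate: 1.202514 / 1.135515 = 1.059003.
Total real return = 1.059003 − 1 → 5.90%.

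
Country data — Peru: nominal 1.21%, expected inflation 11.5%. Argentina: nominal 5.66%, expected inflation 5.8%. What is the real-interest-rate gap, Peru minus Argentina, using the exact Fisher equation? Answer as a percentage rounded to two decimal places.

-9.10%

Peru: (1 + 0.0121)/(1 + 0.1150) − 1 = -9.2287%
Argentina: (1 + 0.0566)/(1 + 0.0580) − 1 = -0.1323%
Differential = -9.2287% − (-0.1323%) = -9.0964% → -9.10%.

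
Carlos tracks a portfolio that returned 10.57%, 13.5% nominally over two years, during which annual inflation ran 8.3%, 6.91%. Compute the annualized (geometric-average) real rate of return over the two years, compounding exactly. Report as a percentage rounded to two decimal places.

Compound the nominal returns: 1.1057 × 1.1350 = 1.25496950.
Compound inflation: 1.0830 × 1.0691 = 1.15783530.
Deflate: 1.25496950 / 1.15783530 = 1.08389293.
Annualized real rate = 1.08389293^(1/2) − 1 = 4.1102% → 4.11%.

4.11%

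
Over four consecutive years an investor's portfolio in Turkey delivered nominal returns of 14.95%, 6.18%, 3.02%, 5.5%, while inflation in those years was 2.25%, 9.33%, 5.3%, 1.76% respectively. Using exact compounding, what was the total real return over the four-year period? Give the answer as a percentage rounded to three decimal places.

Nominal growth factor = 1.1495 × 1.0618 × 1.0302 × 1.0550 = 1.326556
Price-level growth factor = 1.0225 × 1.0933 × 1.0530 × 1.0176 = 1.197866
Real growth factor = 1.326556 / 1.197866 = 1.107433
Total real return = 1.107433 − 1 → 10.743%.

10.743%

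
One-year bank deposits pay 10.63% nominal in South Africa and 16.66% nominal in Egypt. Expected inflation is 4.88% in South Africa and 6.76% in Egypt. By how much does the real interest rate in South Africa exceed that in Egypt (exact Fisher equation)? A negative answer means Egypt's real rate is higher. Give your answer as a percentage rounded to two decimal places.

South Africa: (1 + 0.1063)/(1 + 0.0488) − 1 = 5.4825%
Egypt: (1 + 0.1666)/(1 + 0.0676) − 1 = 9.2731%
Differential = 5.4825% − 9.2731% = -3.7907% → -3.79%.

-3.79%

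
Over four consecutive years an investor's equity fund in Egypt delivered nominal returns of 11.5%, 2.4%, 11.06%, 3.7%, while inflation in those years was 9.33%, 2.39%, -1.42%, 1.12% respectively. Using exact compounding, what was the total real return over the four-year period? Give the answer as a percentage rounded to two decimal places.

Compound the nominal returns: 1.1150 × 1.0240 × 1.1106 × 1.0370 = 1.314956.
Compound inflation: 1.0933 × 1.0239 × 0.9858 × 1.0112 = 1.115894.
Deflate: 1.314956 / 1.115894 = 1.178388.
Total real return = 1.178388 − 1 → 17.84%.

17.84%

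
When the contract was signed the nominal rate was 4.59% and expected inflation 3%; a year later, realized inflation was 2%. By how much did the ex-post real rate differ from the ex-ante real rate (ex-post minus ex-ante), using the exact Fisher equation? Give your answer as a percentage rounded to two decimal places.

Ex-ante: (1 + 0.0459)/(1 + 0.0300) − 1 = 1.5437%
Ex-post: (1 + 0.0459)/(1 + 0.0200) − 1 = 2.5392%
Difference (ex-post − ex-ante) = 0.9955% → 1.00%.

1.00%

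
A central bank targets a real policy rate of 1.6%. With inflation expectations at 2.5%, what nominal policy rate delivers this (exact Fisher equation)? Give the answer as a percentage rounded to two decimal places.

4.14%

(1 + i) = (1 + r)(1 + π) = 1.01600 × 1.02500 = 1.04140
i = 1.04140 − 1, so the required nominal rate is 4.14%.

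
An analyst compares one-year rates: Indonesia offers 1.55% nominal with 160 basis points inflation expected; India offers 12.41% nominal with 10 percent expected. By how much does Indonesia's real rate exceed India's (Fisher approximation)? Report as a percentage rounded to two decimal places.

-2.46%

Indonesia: 1.55% − 1.6% = -0.050%
India: 12.41% − 10% = 2.410%
Differential = -2.460% → -2.46%.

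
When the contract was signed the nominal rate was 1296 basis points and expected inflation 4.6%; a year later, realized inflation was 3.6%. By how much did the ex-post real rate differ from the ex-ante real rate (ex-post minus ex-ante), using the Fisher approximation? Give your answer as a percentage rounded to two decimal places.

1.00%

Ex-ante: 12.96% − 4.6% = 8.360%
Ex-post: 12.96% − 3.6% = 9.360%
Difference (ex-post − ex-ante) = 1.0000% → 1.00%.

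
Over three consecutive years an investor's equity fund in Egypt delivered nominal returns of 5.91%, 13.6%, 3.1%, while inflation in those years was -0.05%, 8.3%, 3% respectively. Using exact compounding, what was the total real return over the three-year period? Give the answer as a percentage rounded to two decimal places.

11.26%

Nominal growth factor = 1.0591 × 1.1360 × 1.0310 = 1.240435
Price-level growth factor = 0.9995 × 1.0830 × 1.0300 = 1.114932
Real growth factor = 1.240435 / 1.114932 = 1.112565
Total real return = 1.112565 − 1 → 11.26%.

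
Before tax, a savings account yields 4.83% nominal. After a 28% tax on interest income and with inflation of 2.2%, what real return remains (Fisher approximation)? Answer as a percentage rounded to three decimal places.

1.278%

After-tax nominal return = 4.83% × (1 − 0.28) = 3.4776%.
r ≈ 3.4776% − 2.2% → 1.278%.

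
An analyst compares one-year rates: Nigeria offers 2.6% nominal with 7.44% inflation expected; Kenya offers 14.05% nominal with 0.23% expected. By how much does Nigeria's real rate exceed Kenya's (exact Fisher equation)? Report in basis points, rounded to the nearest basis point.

Nigeria: (1 + 0.0260)/(1 + 0.0744) − 1 = -4.5048%
Kenya: (1 + 0.1405)/(1 + 0.0023) − 1 = 13.7883%
Differential = -4.5048% − 13.7883% = -18.2931% → -1829 basis points.

-1829 basis points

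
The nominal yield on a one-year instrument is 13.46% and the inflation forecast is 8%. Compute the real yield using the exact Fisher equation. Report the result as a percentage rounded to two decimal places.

5.06%

1 + r = 1.13460 / 1.08000 = 1.050556
r = 1.050556 − 1 = 5.0556%, i.e. 5.06%.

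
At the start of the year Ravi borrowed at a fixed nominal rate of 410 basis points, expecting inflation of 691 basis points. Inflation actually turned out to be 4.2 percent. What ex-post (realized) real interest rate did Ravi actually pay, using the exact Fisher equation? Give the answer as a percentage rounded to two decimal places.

-0.10%

Ex-post: (1 + 0.0410)/(1 + 0.0420) − 1 = -0.0960%
So the realized real rate is -0.10%.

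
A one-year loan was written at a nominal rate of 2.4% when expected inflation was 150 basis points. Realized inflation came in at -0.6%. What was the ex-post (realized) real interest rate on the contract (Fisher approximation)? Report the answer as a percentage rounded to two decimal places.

Ex-post: 2.4% − (-0.6%) = 3.000%
So the realized real rate is 3.00%.

3.00%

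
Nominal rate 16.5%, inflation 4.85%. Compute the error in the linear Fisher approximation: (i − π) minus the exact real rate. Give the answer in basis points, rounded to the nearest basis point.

Approximate: r ≈ 16.500% − 4.850% = 11.6500%
Exact: (1 + 0.1650)/(1 + 0.0485) − 1 = 11.1111%
Error = 11.6500% − 11.1111% = 0.5389% → 54 basis points.

54 basis points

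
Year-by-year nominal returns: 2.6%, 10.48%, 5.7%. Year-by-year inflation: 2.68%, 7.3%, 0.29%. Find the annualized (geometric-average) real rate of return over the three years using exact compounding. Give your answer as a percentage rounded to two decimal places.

2.74%

Nominal growth factor = 1.0260 × 1.1048 × 1.0570 = 1.19813571
Price-level growth factor = 1.0268 × 1.0730 × 1.0029 = 1.10495149
Real growth factor = 1.19813571 / 1.10495149 = 1.08433331
Annualized real rate = 1.08433331^(1/3) − 1 = 2.7356% → 2.74%.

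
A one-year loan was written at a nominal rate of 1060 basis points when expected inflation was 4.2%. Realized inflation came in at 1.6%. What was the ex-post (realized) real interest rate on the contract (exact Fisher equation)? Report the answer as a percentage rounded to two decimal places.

8.86%

Ex-post: (1 + 0.1060)/(1 + 0.0160) − 1 = 8.8583%
So the realized real rate is 8.86%.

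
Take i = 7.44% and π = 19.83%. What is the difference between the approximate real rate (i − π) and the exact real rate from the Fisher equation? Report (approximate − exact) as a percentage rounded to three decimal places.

-2.050%

Approximate: r ≈ 7.440% − 19.830% = -12.3900%
Exact: (1 + 0.0744)/(1 + 0.1983) − 1 = -10.3396%
Error = -12.3900% − (-10.3396%) = -2.0504% → -2.050%.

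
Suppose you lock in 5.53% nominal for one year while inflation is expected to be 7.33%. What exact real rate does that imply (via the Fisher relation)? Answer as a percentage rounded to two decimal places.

By the Fisher relation, 1 + r = (1 + i)/(1 + π).
1 + r = 1.05530 / 1.07330 = 0.983229
r = 0.983229 − 1 = -1.6771%, i.e. -1.68%.

-1.68%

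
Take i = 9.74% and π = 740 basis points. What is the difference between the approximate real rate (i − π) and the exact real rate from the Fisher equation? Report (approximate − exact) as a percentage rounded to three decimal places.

0.161%

Approximate: r ≈ 9.740% − 7.400% = 2.3400%
Exact: (1 + 0.0974)/(1 + 0.0740) − 1 = 2.1788%
Error = 2.3400% − 2.1788% = 0.1612% → 0.161%.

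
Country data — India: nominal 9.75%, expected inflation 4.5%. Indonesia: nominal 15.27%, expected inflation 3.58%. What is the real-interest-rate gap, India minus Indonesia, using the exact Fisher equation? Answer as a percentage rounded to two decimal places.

India: (1 + 0.0975)/(1 + 0.0450) − 1 = 5.0239%
Indonesia: (1 + 0.1527)/(1 + 0.0358) − 1 = 11.2860%
Differential = 5.0239% − 11.2860% = -6.2620% → -6.26%.

-6.26%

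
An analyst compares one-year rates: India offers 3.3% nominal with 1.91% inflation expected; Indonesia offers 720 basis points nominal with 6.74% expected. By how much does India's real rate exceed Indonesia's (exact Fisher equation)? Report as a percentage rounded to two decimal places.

India: (1 + 0.0330)/(1 + 0.0191) − 1 = 1.3639%
Indonesia: (1 + 0.0720)/(1 + 0.0674) − 1 = 0.4310%
Differential = 1.3639% − 0.4310% = 0.9330% → 0.93%.

0.93%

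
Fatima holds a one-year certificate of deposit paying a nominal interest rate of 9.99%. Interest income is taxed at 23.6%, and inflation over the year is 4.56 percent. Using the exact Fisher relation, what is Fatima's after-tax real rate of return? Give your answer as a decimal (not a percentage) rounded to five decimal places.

0.02938

After-tax nominal return = 9.99% × (1 − 0.236) = 7.63236%.
1 + r = 1.0763236 / 1.04560 = 1.029384
After-tax real rate = 1.029384 − 1 → 0.02938.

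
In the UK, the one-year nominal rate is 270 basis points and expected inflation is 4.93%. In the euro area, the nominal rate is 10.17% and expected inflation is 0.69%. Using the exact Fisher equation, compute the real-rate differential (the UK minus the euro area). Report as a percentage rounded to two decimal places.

-11.54%

The UK: (1 + 0.0270)/(1 + 0.0493) − 1 = -2.1252%
The euro area: (1 + 0.1017)/(1 + 0.0069) − 1 = 9.4150%
Differential = -2.1252% − 9.4150% = -11.5403% → -11.54%.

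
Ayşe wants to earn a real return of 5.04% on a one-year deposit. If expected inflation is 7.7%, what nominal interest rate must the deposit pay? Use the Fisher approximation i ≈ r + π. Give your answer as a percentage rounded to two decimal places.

i ≈ r + π = 5.04% + 7.7% = 12.74%.

12.74%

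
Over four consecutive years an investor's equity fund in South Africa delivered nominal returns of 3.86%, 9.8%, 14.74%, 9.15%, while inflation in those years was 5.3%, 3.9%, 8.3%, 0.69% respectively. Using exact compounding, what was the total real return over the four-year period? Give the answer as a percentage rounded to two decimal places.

Nominal growth factor = 1.0386 × 1.0980 × 1.1474 × 1.0915 = 1.428201
Price-level growth factor = 1.0530 × 1.0390 × 1.0830 × 1.0069 = 1.193050
Real growth factor = 1.428201 / 1.193050 = 1.197100
Total real return = 1.197100 − 1 → 19.71%.

19.71%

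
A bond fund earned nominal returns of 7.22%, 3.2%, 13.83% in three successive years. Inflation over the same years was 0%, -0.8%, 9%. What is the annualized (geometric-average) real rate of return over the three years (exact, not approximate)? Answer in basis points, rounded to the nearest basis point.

522 basis points

Nominal growth factor = 1.0722 × 1.0320 × 1.1383 = 1.25954079
Price-level growth factor = 1.0000 × 0.9920 × 1.0900 = 1.08128000
Real growth factor = 1.25954079 / 1.08128000 = 1.16486089
Annualized real rate = 1.16486089^(1/3) − 1 = 5.2183% → 522 basis points.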